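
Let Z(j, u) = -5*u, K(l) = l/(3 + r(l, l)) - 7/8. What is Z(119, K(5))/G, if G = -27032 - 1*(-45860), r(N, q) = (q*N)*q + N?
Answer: 495/2225888 ≈ 0.00022238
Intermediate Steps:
r(N, q) = N + N*q² (r(N, q) = (N*q)*q + N = N*q² + N = N + N*q²)
G = 18828 (G = -27032 + 45860 = 18828)
K(l) = -7/8 + l/(3 + l*(1 + l²)) (K(l) = l/(3 + l*(1 + l²)) - 7/8 = -7/8 + l/(3 + l*(1 + l²)))
Z(119, K(5))/G = -5*(-21 + 5 - 7*5³)/(8*(3 + 5 + 5³))/18828 = -5*(-21 + 5 - 7*125)/(8*(3 + 5 + 125))*(1/18828) = -5*(-21 + 5 - 875)/(8*133)*(1/18828) = -5*(-891)/(8*133)*(1/18828) = -5*(-891/1064)*(1/18828) = (4455/1064)*(1/18828) = 495/2225888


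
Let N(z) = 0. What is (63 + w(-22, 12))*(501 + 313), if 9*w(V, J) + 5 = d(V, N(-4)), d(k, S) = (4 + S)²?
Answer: 470492/9 ≈ 52277.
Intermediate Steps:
w(V, J) = 11/9 (w(V, J) = -5/9 + (4 + 0)²/9 = -5/9 + (⅑)*4² = -5/9 + (⅑)*16 = -5/9 + 16/9 = 11/9)
(63 + w(-22, 12))*(501 + 313) = (63 + 11/9)*(501 + 313) = (578/9)*814 = 470492/9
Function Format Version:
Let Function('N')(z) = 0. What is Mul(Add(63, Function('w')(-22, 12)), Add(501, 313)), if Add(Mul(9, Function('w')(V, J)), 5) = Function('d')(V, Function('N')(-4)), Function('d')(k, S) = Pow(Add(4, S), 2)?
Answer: Rational(470492, 9) ≈ 52277.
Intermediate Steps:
Function('w')(V, J) = Rational(11, 9) (Function('w')(V, J) = Add(Rational(-5, 9), Mul(Rational(1, 9), Pow(Add(4, 0), 2))) = Add(Rational(-5, 9), Mul(Rational(1, 9), Pow(4, 2))) = Add(Rational(-5, 9), Mul(Rational(1, 9), 16)) = Add(Rational(-5, 9), Rational(16, 9)) = Rational(11, 9))
Mul(Add(63, Function('w')(-22, 12)), Add(501, 313)) = Mul(Add(63, Rational(11, 9)), Add(501, 313)) = Mul(Rational(578, 9), 814) = Rational(470492, 9)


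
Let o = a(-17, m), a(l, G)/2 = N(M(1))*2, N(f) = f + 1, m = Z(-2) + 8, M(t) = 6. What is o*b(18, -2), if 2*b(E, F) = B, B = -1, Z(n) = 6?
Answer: -14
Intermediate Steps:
m = 14 (m = 6 + 8 = 14)
N(f) = 1 + f
a(l, G) = 28 (a(l, G) = 2*((1 + 6)*2) = 2*(7*2) = 2*14 = 28)
b(E, F) = -1/2 (b(E, F) = (1/2)*(-1) = -1/2)
o = 28
o*b(18, -2) = 28*(-1/2) = -14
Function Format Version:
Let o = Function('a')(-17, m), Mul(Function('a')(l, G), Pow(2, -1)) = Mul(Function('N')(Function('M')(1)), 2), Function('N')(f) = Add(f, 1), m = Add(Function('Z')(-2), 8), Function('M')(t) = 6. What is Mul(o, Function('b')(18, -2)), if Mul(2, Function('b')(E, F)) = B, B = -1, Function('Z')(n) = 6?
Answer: -14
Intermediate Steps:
m = 14 (m = Add(6, 8) = 14)
Function('N')(f) = Add(1, f)
Function('a')(l, G) = 28 (Function('a')(l, G) = Mul(2, Mul(Add(1, 6), 2)) = Mul(2, Mul(7, 2)) = Mul(2, 14) = 28)
Function('b')(E, F) = Rational(-1, 2) (Function('b')(E, F) = Mul(Rational(1, 2), -1) = Rational(-1, 2))
o = 28
Mul(o, Function('b')(18, -2)) = Mul(28, Rational(-1, 2)) = -14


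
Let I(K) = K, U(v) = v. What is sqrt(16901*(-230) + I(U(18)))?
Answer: 2*I*sqrt(971803) ≈ 1971.6*I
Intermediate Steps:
sqrt(16901*(-230) + I(U(18))) = sqrt(16901*(-230) + 18) = sqrt(-3887230 + 18) = sqrt(-3887212) = 2*I*sqrt(971803)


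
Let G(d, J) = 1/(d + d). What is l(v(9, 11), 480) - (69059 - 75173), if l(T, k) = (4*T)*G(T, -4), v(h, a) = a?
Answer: 6116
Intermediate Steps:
G(d, J) = 1/(2*d)
l(T, k) = 2 (l(T, k) = (4*T)*(1/(2*T)) = 2)
l(v(9, 11), 480) - (69059 - 75173) = 2 - (69059 - 75173) = 2 - 1*(-6114) = 2 + 6114 = 6116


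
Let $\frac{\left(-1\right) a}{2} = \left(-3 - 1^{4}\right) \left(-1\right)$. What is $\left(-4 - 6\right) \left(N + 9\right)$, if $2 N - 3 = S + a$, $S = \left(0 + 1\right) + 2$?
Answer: $-80$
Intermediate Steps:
$S = 3$ ($S = 1 + 2 = 3$)
$a = -8$ ($a = - 2 \left(-3 - 1^{4}\right) \left(-1\right) = - 2 \left(-3 - 1\right) \left(-1\right) = - 2 \left(\left(-4\right) \left(-1\right)\right) = \left(-2\right) 4 = -8$)
$N = -1$ ($N = \frac{3}{2} + \frac{3 - 8}{2} = \frac{3}{2} + \frac{1}{2} \left(-5\right) = \frac{3}{2} - \frac{5}{2} = -1$)
$\left(-4 - 6\right) \left(N + 9\right) = \left(-4 - 6\right) \left(-1 + 9\right) = \left(-4 - 6\right) 8 = \left(-10\right) 8 = -80$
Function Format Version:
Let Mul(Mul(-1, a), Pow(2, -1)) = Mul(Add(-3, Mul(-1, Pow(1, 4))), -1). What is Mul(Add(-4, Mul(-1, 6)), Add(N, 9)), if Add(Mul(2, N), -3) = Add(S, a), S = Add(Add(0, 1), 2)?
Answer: -80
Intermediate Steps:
S = 3 (S = Add(1, 2) = 3)
a = -8 (a = Mul(-2, Mul(Add(-3, Mul(-1, Pow(1, 4))), -1)) = Mul(-2, Mul(Add(-3, Mul(-1, 1)), -1)) = Mul(-2, Mul(Add(-3, -1), -1)) = Mul(-2, Mul(-4, -1)) = Mul(-2, 4) = -8)
N = -1 (N = Add(Rational(3, 2), Mul(Rational(1, 2), Add(3, -8))) = Add(Rational(3, 2), Mul(Rational(1, 2), -5)) = Add(Rational(3, 2), Rational(-5, 2)) = -1)
Mul(Add(-4, Mul(-1, 6)), Add(N, 9)) = Mul(Add(-4, Mul(-1, 6)), Add(-1, 9)) = Mul(Add(-4, -6), 8) = Mul(-10, 8) = -80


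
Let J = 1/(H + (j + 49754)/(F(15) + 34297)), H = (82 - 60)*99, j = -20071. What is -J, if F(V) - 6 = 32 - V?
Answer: -34320/74778643 ≈ -0.00045895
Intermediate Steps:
F(V) = 38 - V (F(V) = 6 + (32 - V) = 38 - V)
H = 2178 (H = 22*99 = 2178)
J = 34320/74778643 (J = 1/(2178 + (-20071 + 49754)/((38 - 1*15) + 34297)) = 1/(2178 + 29683/((38 - 15) + 34297)) = 1/(2178 + 29683/(23 + 34297)) = 1/(2178 + 29683/34320) = 1/(74778643/34320) = 34320/74778643 ≈ 0.00045895)
-J = -1*34320/74778643 = -34320/74778643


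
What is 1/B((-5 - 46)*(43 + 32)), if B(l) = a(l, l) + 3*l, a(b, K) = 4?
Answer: -1/11471 ≈ -8.7176e-5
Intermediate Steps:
B(l) = 4 + 3*l
1/B((-5 - 46)*(43 + 32)) = 1/(4 + 3*((-5 - 46)*(43 + 32))) = 1/(4 + 3*(-51*75)) = 1/(4 + 3*(-3825)) = 1/(4 - 11475) = 1/(-11471) = -1/11471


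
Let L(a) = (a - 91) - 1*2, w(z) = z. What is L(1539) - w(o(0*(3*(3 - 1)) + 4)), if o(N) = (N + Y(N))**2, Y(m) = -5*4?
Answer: 1190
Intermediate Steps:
Y(m) = -20
o(N) = (-20 + N)**2 (o(N) = (N - 20)**2 = (-20 + N)**2)
L(a) = -93 + a (L(a) = (-91 + a) - 2 = -93 + a)
L(1539) - w(o(0*(3*(3 - 1)) + 4)) = (-93 + 1539) - (-20 + (0*(3*(3 - 1)) + 4))**2 = 1446 - (-20 + (0*(3*2) + 4))**2 = 1446 - (-20 + (0*6 + 4))**2 = 1446 - (-20 + (0 + 4))**2 = 1446 - (-20 + 4)**2 = 1446 - 1*(-16)**2 = 1446 - 1*256 = 1446 - 256 = 1190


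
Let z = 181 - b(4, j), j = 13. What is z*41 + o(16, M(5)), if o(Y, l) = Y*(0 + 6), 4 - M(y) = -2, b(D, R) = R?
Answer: 6984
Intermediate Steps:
M(y) = 6 (M(y) = 4 - 1*(-2) = 4 + 2 = 6)
o(Y, l) = 6*Y (o(Y, l) = Y*6 = 6*Y)
z = 168 (z = 181 - 1*13 = 181 - 13 = 168)
z*41 + o(16, M(5)) = 168*41 + 6*16 = 6888 + 96 = 6984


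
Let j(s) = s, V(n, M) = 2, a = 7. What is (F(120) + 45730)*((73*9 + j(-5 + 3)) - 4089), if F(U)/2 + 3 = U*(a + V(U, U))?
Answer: -164433656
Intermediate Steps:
F(U) = -6 + 18*U (F(U) = -6 + 2*(U*(7 + 2)) = -6 + 2*(U*9) = -6 + 2*(9*U) = -6 + 18*U)
(F(120) + 45730)*((73*9 + j(-5 + 3)) - 4089) = ((-6 + 18*120) + 45730)*((73*9 + (-5 + 3)) - 4089) = ((-6 + 2160) + 45730)*((657 - 2) - 4089) = (2154 + 45730)*(655 - 4089) = 47884*(-3434) = -164433656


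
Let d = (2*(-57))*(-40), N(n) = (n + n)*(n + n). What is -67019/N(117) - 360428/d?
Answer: -208762523/2600910 ≈ -80.265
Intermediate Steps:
N(n) = 4*n**2 (N(n) = (2*n)*(2*n) = 4*n**2)
d = 4560 (d = -114*(-40) = 4560)
-67019/N(117) - 360428/d = -67019/(4*117**2) - 360428/4560 = -67019/(4*13689) - 360428*1/4560 = -67019/54756 - 90107/1140 = -208762523/2600910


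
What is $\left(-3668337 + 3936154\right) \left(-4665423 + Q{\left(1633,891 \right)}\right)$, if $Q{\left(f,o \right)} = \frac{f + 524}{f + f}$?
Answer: $- \frac{4080799768454937}{3266} \approx -1.2495 \cdot 10^{12}$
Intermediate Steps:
$Q{\left(f,o \right)} = \frac{524 + f}{2 f}$
$\left(-3668337 + 3936154\right) \left(-4665423 + Q{\left(1633,891 \right)}\right) = \left(-3668337 + 3936154\right) \left(-4665423 + \frac{524 + 1633}{2 \cdot 1633}\right) = 267817 \left(-4665423 + \frac{1}{2} \cdot \frac{1}{1633} \cdot 2157\right) = 267817 \left(-4665423 + \frac{2157}{3266}\right) = 267817 \left(- \frac{15237269361}{3266}\right) = - \frac{4080799768454937}{3266}$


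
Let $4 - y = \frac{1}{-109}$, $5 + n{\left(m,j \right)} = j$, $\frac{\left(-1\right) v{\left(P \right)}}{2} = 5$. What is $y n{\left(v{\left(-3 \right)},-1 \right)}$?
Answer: $- \frac{2622}{109} \approx -24.055$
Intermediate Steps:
$v{\left(P \right)} = -10$ ($v{\left(P \right)} = \left(-2\right) 5 = -10$)
$n{\left(m,j \right)} = -5 + j$
$y = \frac{437}{109}$ ($y = 4 - \frac{1}{-109} = 4 - - \frac{1}{109} = 4 + \frac{1}{109} = \frac{437}{109} \approx 4.0092$)
$y n{\left(v{\left(-3 \right)},-1 \right)} = \frac{437 \left(-5 - 1\right)}{109} = \frac{437}{109} \left(-6\right) = - \frac{2622}{109}$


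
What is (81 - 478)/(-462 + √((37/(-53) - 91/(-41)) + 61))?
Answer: 398558622/463677953 + 397*√295221607/463677953 ≈ 0.87427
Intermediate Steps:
(81 - 478)/(-462 + √((37/(-53) - 91/(-41)) + 61)) = -397/(-462 + √((37*(-1/53) - 91*(-1/41)) + 61)) = -397/(-462 + √((-37/53 + 91/41) + 61)) = -397/(-462 + √(3306/2173 + 61)) = -397/(-462 + √(135859/2173)) = -397/(-462 + √295221607/2173)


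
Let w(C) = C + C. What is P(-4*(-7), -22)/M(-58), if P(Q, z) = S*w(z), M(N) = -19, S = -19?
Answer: -44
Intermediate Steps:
w(C) = 2*C
P(Q, z) = -38*z
P(-4*(-7), -22)/M(-58) = -38*(-22)/(-19) = 836*(-1/19) = -44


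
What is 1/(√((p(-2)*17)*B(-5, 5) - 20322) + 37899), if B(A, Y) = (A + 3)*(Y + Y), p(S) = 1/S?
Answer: 37899/1436354353 - 2*I*√5038/1436354353 ≈ 2.6386e-5 - 9.8832e-8*I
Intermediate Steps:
p(S) = 1/S
B(A, Y) = 2*Y*(3 + A) (B(A, Y) = (3 + A)*(2*Y) = 2*Y*(3 + A))
1/(√((p(-2)*17)*B(-5, 5) - 20322) + 37899) = 1/(√((17/(-2))*(2*5*(3 - 5)) - 20322) + 37899) = 1/(√((-½*17)*(2*5*(-2)) - 20322) + 37899) = 1/(√(-17/2*(-20) - 20322) + 37899) = 1/(√(170 - 20322) + 37899) = 1/(√(-20152) + 37899) = 1/(2*I*√5038 + 37899) = 1/(37899 + 2*I*√5038)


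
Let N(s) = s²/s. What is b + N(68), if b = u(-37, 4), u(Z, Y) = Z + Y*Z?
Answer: -117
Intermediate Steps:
N(s) = s
b = -185 (b = -37*(1 + 4) = -37*5 = -185)
b + N(68) = -185 + 68 = -117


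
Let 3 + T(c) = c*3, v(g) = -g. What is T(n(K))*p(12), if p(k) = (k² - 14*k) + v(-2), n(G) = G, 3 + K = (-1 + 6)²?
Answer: -1386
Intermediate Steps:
K = 22 (K = -3 + (-1 + 6)² = -3 + 5² = -3 + 25 = 22)
p(k) = 2 + k² - 14*k (p(k) = (k² - 14*k) - 1*(-2) = (k² - 14*k) + 2 = 2 + k² - 14*k)
T(c) = -3 + 3*c (T(c) = -3 + c*3 = -3 + 3*c)
T(n(K))*p(12) = (-3 + 3*22)*(2 + 12² - 14*12) = (-3 + 66)*(2 + 144 - 168) = 63*(-22) = -1386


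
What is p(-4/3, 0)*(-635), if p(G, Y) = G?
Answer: 2540/3 ≈ 846.67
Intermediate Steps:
p(-4/3, 0)*(-635) = -4/3*(-635) = 2540/3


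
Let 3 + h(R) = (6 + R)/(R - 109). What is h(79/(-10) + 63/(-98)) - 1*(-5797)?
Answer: 23836605/4114 ≈ 5794.0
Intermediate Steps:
h(R) = -3 + (6 + R)/(-109 + R) (h(R) = -3 + (6 + R)/(R - 109) = -3 + (6 + R)/(-109 + R))
h(79/(-10) + 63/(-98)) - 1*(-5797) = (333 - 2*(79/(-10) + 63/(-98)))/(-109 + (79/(-10) + 63/(-98))) - 1*(-5797) = (333 - 2*(79*(-⅒) + 63*(-1/98)))/(-109 + (79*(-⅒) + 63*(-1/98))) + 5797 = (333 - 2*(-79/10 - 9/14))/(-109 + (-79/10 - 9/14)) + 5797 = (333 - 2*(-299/35))/(-109 - 299/35) + 5797 = (333 + 598/35)/(-4114/35) + 5797 = -35/4114*12253/35 + 5797 = -12253/4114 + 5797 = 23836605/4114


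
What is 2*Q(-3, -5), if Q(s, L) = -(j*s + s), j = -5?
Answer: -24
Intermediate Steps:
Q(s, L) = 4*s (Q(s, L) = -(-5*s + s) = -(-4)*s = 4*s)
2*Q(-3, -5) = 2*(4*(-3)) = 2*(-12) = -24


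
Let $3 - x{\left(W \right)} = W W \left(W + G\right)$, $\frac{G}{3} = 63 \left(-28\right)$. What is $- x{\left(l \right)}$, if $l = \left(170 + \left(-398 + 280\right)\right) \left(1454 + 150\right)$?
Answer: $543444767949821$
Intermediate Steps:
$G = -5292$ ($G = 3 \cdot 63 \left(-28\right) = 3 \left(-1764\right) = -5292$)
$l = 83408$ ($l = \left(170 - 118\right) 1604 = 52 \cdot 1604 = 83408$)
$x{\left(W \right)} = 3 - W^{2} \left(-5292 + W\right)$ ($x{\left(W \right)} = 3 - W W \left(W - 5292\right) = 3 - W^{2} \left(-5292 + W\right)$)
$- x{\left(l \right)} = - (3 - 83408^{3} + 5292 \cdot 83408^{2}) = - (3 - 580260653453312 + 5292 \cdot 6956894464) = - (3 - 580260653453312 + 36815885503488) = \left(-1\right) \left(-543444767949821\right) = 543444767949821$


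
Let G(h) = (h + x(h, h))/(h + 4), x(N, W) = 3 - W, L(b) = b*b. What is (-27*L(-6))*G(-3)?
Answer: -2916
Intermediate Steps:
L(b) = b²
G(h) = 3/(4 + h) (G(h) = (h + (3 - h))/(h + 4) = 3/(4 + h))
(-27*L(-6))*G(-3) = (-27*(-6)²)*(3/(4 - 3)) = (-27*36)*(3/1) = -2916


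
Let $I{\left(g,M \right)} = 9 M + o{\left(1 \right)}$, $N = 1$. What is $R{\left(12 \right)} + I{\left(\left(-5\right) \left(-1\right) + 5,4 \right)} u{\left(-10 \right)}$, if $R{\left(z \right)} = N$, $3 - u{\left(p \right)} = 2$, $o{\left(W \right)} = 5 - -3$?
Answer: $45$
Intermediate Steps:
$o{\left(W \right)} = 8$ ($o{\left(W \right)} = 5 + 3 = 8$)
$u{\left(p \right)} = 1$ ($u{\left(p \right)} = 3 - 2 = 1$)
$R{\left(z \right)} = 1$
$I{\left(g,M \right)} = 8 + 9 M$ ($I{\left(g,M \right)} = 9 M + 8 = 8 + 9 M$)
$R{\left(12 \right)} + I{\left(\left(-5\right) \left(-1\right) + 5,4 \right)} u{\left(-10 \right)} = 1 + \left(8 + 9 \cdot 4\right) 1 = 1 + \left(8 + 36\right) 1 = 1 + 44 \cdot 1 = 1 + 44 = 45$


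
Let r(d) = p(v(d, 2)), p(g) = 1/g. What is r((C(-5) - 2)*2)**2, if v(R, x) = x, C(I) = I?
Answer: 1/4 ≈ 0.25000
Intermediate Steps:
r(d) = 1/2
r((C(-5) - 2)*2)**2 = (1/2)**2 = 1/4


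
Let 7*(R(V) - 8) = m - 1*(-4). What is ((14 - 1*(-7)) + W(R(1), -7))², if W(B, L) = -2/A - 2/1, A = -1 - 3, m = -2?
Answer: 1521/4 ≈ 380.25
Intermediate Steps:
R(V) = 58/7 (R(V) = 8 + (-2 - 1*(-4))/7 = 8 + (-2 + 4)/7 = 8 + (⅐)*2 = 8 + 2/7 = 58/7)
A = -4
W(B, L) = -3/2 (W(B, L) = -2/(-4) - 2/1 = -2*(-¼) - 2*1 = ½ - 2 = -3/2)
((14 - 1*(-7)) + W(R(1), -7))² = ((14 - 1*(-7)) - 3/2)² = ((14 + 7) - 3/2)² = (21 - 3/2)² = (39/2)² = 1521/4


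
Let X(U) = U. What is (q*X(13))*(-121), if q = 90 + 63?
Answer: -240669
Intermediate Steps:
q = 153
(q*X(13))*(-121) = (153*13)*(-121) = 1989*(-121) = -240669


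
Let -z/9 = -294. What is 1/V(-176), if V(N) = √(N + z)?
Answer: √2470/2470 ≈ 0.020121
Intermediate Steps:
z = 2646 (z = -9*(-294) = 2646)
V(N) = √(2646 + N) (V(N) = √(N + 2646) = √(2646 + N))
1/V(-176) = 1/(√(2646 - 176)) = 1/(√2470) = √2470/2470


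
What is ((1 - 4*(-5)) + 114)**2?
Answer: 18225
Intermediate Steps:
((1 - 4*(-5)) + 114)**2 = ((1 + 20) + 114)**2 = (21 + 114)**2 = 135**2 = 18225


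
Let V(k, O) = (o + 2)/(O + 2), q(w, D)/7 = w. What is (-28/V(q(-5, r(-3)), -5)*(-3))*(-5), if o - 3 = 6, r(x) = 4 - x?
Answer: 1260/11 ≈ 114.55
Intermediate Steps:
q(w, D) = 7*w
o = 9 (o = 3 + 6 = 9)
V(k, O) = 11/(2 + O) (V(k, O) = (9 + 2)/(O + 2) = 11/(2 + O))
(-28/V(q(-5, r(-3)), -5)*(-3))*(-5) = (-28/(11/(2 - 5))*(-3))*(-5) = (-28/(11/(-3))*(-3))*(-5) = (-28/(11*(-⅓))*(-3))*(-5) = (-28/(-11/3)*(-3))*(-5) = (-28*(-3/11)*(-3))*(-5) = ((84/11)*(-3))*(-5) = -252/11*(-5) = 1260/11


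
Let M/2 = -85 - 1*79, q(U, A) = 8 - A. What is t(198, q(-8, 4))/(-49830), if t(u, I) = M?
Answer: 164/24915 ≈ 0.0065824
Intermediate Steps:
M = -328 (M = 2*(-85 - 1*79) = 2*(-85 - 79) = 2*(-164) = -328)
t(u, I) = -328
t(198, q(-8, 4))/(-49830) = -328/(-49830) = -328*(-1/49830) = 164/24915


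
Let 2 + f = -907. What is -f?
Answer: 909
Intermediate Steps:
f = -909 (f = -2 - 907 = -909)
-f = -1*(-909) = 909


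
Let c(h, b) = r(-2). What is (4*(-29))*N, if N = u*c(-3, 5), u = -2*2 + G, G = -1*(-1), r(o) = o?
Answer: -696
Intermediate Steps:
G = 1
c(h, b) = -2
u = -3 (u = -2*2 + 1 = -4 + 1 = -3)
N = 6 (N = -3*(-2) = 6)
(4*(-29))*N = (4*(-29))*6 = -116*6 = -696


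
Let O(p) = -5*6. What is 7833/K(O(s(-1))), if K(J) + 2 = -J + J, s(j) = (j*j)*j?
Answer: -7833/2 ≈ -3916.5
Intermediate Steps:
s(j) = j³ (s(j) = j²*j = j³)
O(p) = -30
K(J) = -2 (K(J) = -2 + (-J + J) = -2 + 0 = -2)
7833/K(O(s(-1))) = 7833/(-2) = 7833*(-½) = -7833/2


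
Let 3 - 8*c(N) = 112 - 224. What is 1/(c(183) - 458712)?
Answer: -8/3669581 ≈ -2.1801e-6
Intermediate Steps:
c(N) = 115/8 (c(N) = 3/8 - (112 - 224)/8 = 3/8 - ⅛*(-112) = 3/8 + 14 = 115/8)
1/(c(183) - 458712) = 1/(115/8 - 458712) = 1/(-3669581/8) = -8/3669581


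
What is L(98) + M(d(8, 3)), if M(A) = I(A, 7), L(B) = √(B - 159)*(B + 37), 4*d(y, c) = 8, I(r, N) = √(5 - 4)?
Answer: 1 + 135*I*√61 ≈ 1.0 + 1054.4*I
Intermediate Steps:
I(r, N) = 1 (I(r, N) = √1 = 1)
d(y, c) = 2 (d(y, c) = (¼)*8 = 2)
L(B) = √(-159 + B)*(37 + B)
M(A) = 1
L(98) + M(d(8, 3)) = √(-159 + 98)*(37 + 98) + 1 = √(-61)*135 + 1 = (I*√61)*135 + 1 = 135*I*√61 + 1 = 1 + 135*I*√61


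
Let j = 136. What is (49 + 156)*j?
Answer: 27880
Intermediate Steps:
(49 + 156)*j = (49 + 156)*136 = 205*136 = 27880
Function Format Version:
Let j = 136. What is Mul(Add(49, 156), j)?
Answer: 27880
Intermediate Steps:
Mul(Add(49, 156), j) = Mul(Add(49, 156), 136) = Mul(205, 136) = 27880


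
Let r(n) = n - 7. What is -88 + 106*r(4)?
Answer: -406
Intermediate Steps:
r(n) = -7 + n
-88 + 106*r(4) = -88 + 106*(-7 + 4) = -88 + 106*(-3) = -88 - 318 = -406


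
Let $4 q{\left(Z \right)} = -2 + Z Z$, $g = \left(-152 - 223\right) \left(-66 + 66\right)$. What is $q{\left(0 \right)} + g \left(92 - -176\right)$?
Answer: $- \frac{1}{2} \approx -0.5$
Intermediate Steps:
$g = 0$ ($g = \left(-375\right) 0 = 0$)
$q{\left(Z \right)} = - \frac{1}{2} + \frac{Z^{2}}{4}$ ($q{\left(Z \right)} = \frac{-2 + Z Z}{4} = \frac{-2 + Z^{2}}{4} = - \frac{1}{2} + \frac{Z^{2}}{4}$)
$q{\left(0 \right)} + g \left(92 - -176\right) = \left(- \frac{1}{2} + \frac{0^{2}}{4}\right) + 0 \left(92 - -176\right) = \left(- \frac{1}{2} + \frac{1}{4} \cdot 0\right) + 0 \left(92 + 176\right) = \left(- \frac{1}{2} + 0\right) + 0 \cdot 268 = - \frac{1}{2} + 0 = - \frac{1}{2}$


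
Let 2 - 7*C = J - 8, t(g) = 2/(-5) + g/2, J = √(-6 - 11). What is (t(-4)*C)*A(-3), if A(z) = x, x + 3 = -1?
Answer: 96/7 - 48*I*√17/35 ≈ 13.714 - 5.6545*I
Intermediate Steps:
x = -4 (x = -3 - 1 = -4)
J = I*√17 (J = √(-17) = I*√17 ≈ 4.1231*I)
t(g) = -⅖ + g/2 (t(g) = 2*(-⅕) + g*(½) = -⅖ + g/2)
A(z) = -4
C = 10/7 - I*√17/7 (C = 2/7 - (I*√17 - 8)/7 = 2/7 - (-8 + I*√17)/7 = 2/7 + (8/7 - I*√17/7) = 10/7 - I*√17/7 ≈ 1.4286 - 0.58902*I)
(t(-4)*C)*A(-3) = ((-⅖ + (½)*(-4))*(10/7 - I*√17/7))*(-4) = ((-⅖ - 2)*(10/7 - I*√17/7))*(-4) = -12*(10/7 - I*√17/7)/5*(-4) = (-24/7 + 12*I*√17/35)*(-4) = 96/7 - 48*I*√17/35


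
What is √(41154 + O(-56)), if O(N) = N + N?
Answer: √41042 ≈ 202.59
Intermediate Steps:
O(N) = 2*N
√(41154 + O(-56)) = √(41154 + 2*(-56)) = √(41154 - 112) = √41042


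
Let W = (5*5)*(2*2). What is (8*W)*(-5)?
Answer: -4000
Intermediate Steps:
W = 100 (W = 25*4 = 100)
(8*W)*(-5) = (8*100)*(-5) = 800*(-5) = -4000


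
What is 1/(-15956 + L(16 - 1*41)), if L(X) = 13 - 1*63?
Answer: -1/16006 ≈ -6.2477e-5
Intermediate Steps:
L(X) = -50 (L(X) = 13 - 63 = -50)
1/(-15956 + L(16 - 1*41)) = 1/(-15956 - 50) = 1/(-16006) = -1/16006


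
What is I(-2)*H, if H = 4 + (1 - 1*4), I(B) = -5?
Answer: -5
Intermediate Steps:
H = 1 (H = 4 + (1 - 4) = 4 - 3 = 1)
I(-2)*H = -5*1 = -5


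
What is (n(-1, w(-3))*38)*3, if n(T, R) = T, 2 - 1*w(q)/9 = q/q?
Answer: -114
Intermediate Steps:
w(q) = 9 (w(q) = 18 - 9*q/q = 18 - 9*1 = 18 - 9 = 9)
(n(-1, w(-3))*38)*3 = -1*38*3 = -38*3 = -114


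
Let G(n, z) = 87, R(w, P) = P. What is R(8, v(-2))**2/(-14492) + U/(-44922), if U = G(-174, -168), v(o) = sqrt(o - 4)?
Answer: -41303/27125401 ≈ -0.0015227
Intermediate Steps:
v(o) = sqrt(-4 + o)
U = 87
R(8, v(-2))**2/(-14492) + U/(-44922) = (sqrt(-4 - 2))**2/(-14492) + 87/(-44922) = (sqrt(-6))**2*(-1/14492) + 87*(-1/44922) = (I*sqrt(6))**2*(-1/14492) - 29/14974 = -6*(-1/14492) - 29/14974 = 3/7246 - 29/14974 = -41303/27125401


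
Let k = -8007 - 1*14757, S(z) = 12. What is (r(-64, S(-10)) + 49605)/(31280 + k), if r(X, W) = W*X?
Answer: 48837/8516 ≈ 5.7347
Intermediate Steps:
k = -22764 (k = -8007 - 14757 = -22764)
(r(-64, S(-10)) + 49605)/(31280 + k) = (12*(-64) + 49605)/(31280 - 22764) = (-768 + 49605)/8516 = 48837*(1/8516) = 48837/8516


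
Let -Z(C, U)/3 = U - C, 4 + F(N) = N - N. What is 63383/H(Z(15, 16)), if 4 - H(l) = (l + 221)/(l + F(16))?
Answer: 443681/246 ≈ 1803.6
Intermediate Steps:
F(N) = -4 (F(N) = -4 + (N - N) = -4 + 0 = -4)
Z(C, U) = -3*U + 3*C (Z(C, U) = -3*(U - C) = -3*U + 3*C)
H(l) = 4 - (221 + l)/(-4 + l) (H(l) = 4 - (l + 221)/(l - 4) = 4 - (221 + l)/(-4 + l))
63383/H(Z(15, 16)) = 63383/((3*(-79 + (-3*16 + 3*15))/(-4 + (-3*16 + 3*15)))) = 63383/((3*(-79 + (-48 + 45))/(-4 + (-48 + 45)))) = 63383/((3*(-79 - 3)/(-4 - 3))) = 63383/((3*(-82)/(-7))) = 63383/((3*(-⅐)*(-82))) = 63383/(246/7) = 63383*(7/246) = 443681/246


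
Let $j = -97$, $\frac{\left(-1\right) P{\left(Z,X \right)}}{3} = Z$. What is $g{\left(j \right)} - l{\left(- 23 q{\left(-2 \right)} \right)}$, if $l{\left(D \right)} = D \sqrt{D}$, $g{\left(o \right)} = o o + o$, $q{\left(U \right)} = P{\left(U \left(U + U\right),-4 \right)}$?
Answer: $9312 - 1104 \sqrt{138} \approx -3657.1$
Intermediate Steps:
$P{\left(Z,X \right)} = - 3 Z$
$q{\left(U \right)} = - 6 U^{2}$ ($q{\left(U \right)} = - 3 U \left(U + U\right) = - 3 U 2 U = - 3 \cdot 2 U^{2} = - 6 U^{2}$)
$g{\left(o \right)} = o + o^{2}$ ($g{\left(o \right)} = o^{2} + o = o + o^{2}$)
$l{\left(D \right)} = D^{\frac{3}{2}}$
$g{\left(j \right)} - l{\left(- 23 q{\left(-2 \right)} \right)} = - 97 \left(1 - 97\right) - \left(- 23 \left(- 6 \left(-2\right)^{2}\right)\right)^{\frac{3}{2}} = \left(-97\right) \left(-96\right) - \left(- 23 \left(\left(-6\right) 4\right)\right)^{\frac{3}{2}} = 9312 - \left(\left(-23\right) \left(-24\right)\right)^{\frac{3}{2}} = 9312 - 552^{\frac{3}{2}} = 9312 - 1104 \sqrt{138}$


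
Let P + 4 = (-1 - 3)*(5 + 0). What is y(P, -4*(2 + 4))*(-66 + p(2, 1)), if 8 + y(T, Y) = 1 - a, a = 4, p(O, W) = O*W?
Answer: 704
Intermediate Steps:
P = -24 (P = -4 + (-1 - 3)*(5 + 0) = -4 - 4*5 = -4 - 20 = -24)
y(T, Y) = -11 (y(T, Y) = -8 + (1 - 1*4) = -8 + (1 - 4) = -8 - 3 = -11)
y(P, -4*(2 + 4))*(-66 + p(2, 1)) = -11*(-66 + 2*1) = -11*(-66 + 2) = -11*(-64) = 704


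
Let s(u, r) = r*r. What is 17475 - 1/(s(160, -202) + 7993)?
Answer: 852727574/48797 ≈ 17475.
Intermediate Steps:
s(u, r) = r²
17475 - 1/(s(160, -202) + 7993) = 17475 - 1/((-202)² + 7993) = 17475 - 1/(40804 + 7993) = 17475 - 1/48797 = 852727574/48797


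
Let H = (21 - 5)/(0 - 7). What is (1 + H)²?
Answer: 81/49 ≈ 1.6531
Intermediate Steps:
H = -16/7 (H = 16/(-7) = 16*(-⅐) = -16/7 ≈ -2.2857)
(1 + H)² = (1 - 16/7)² = (-9/7)² = 81/49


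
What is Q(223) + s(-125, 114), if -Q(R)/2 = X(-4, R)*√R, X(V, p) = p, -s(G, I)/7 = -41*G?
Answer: -35875 - 446*√223 ≈ -42535.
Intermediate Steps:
s(G, I) = 287*G (s(G, I) = -(-287)*G = 287*G)
Q(R) = -2*R^(3/2) (Q(R) = -2*R*√R = -2*R^(3/2))
Q(223) + s(-125, 114) = -446*√223 + 287*(-125) = -446*√223 - 35875 = -35875 - 446*√223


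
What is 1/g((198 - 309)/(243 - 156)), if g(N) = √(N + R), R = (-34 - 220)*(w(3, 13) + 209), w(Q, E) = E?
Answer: -I*√47423381/1635289 ≈ -0.0042112*I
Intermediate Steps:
R = -56388 (R = (-34 - 220)*(13 + 209) = -254*222 = -56388)
g(N) = √(-56388 + N) (g(N) = √(N - 56388) = √(-56388 + N))
1/g((198 - 309)/(243 - 156)) = 1/(√(-56388 + (198 - 309)/(243 - 156))) = 1/(√(-56388 - 111/87)) = 1/(√(-56388 - 111*1/87)) = 1/(√(-56388 - 37/29)) = 1/(√(-1635289/29)) = 1/(I*√47423381/29) = -I*√47423381/1635289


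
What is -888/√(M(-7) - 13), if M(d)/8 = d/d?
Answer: 888*I*√5/5 ≈ 397.13*I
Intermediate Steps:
M(d) = 8 (M(d) = 8*(d/d) = 8*1 = 8)
-888/√(M(-7) - 13) = -888/√(8 - 13) = -888*(-I*√5/5) = -(-888)*I*√5/5 = 888*I*√5/5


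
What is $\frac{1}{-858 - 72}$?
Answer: $- \frac{1}{930} \approx -0.0010753$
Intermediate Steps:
$\frac{1}{-858 - 72} = \frac{1}{-930} = - \frac{1}{930}$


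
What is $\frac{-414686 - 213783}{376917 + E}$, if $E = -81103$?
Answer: $- \frac{628469}{295814} \approx -2.1245$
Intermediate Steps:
$\frac{-414686 - 213783}{376917 + E} = \frac{-414686 - 213783}{376917 - 81103} = - \frac{628469}{295814}$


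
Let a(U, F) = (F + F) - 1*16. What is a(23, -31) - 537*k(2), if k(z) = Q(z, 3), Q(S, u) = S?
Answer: -1152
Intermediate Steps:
a(U, F) = -16 + 2*F (a(U, F) = 2*F - 16 = -16 + 2*F)
k(z) = z
a(23, -31) - 537*k(2) = (-16 + 2*(-31)) - 537*2 = (-16 - 62) - 1074 = -78 - 1074 = -1152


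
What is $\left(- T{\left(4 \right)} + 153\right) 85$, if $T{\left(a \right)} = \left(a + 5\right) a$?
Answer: $9945$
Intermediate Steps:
$T{\left(a \right)} = a \left(5 + a\right)$ ($T{\left(a \right)} = \left(5 + a\right) a = a \left(5 + a\right)$)
$\left(- T{\left(4 \right)} + 153\right) 85 = \left(- 4 \left(5 + 4\right) + 153\right) 85 = \left(- 4 \cdot 9 + 153\right) 85 = \left(\left(-1\right) 36 + 153\right) 85 = \left(-36 + 153\right) 85 = 117 \cdot 85 = 9945$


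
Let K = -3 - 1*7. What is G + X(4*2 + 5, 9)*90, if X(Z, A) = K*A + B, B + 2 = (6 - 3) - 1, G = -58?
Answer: -8158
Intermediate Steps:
K = -10 (K = -3 - 7 = -10)
B = 0 (B = -2 + ((6 - 3) - 1) = -2 + (3 - 1) = -2 + 2 = 0)
X(Z, A) = -10*A (X(Z, A) = -10*A + 0 = -10*A)
G + X(4*2 + 5, 9)*90 = -58 - 10*9*90 = -58 - 90*90 = -58 - 8100 = -8158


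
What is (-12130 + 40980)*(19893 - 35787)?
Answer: -458541900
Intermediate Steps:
(-12130 + 40980)*(19893 - 35787) = 28850*(-15894) = -458541900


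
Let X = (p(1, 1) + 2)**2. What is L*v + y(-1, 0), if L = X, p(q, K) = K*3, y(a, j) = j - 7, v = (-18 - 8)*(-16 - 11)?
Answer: 17543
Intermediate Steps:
v = 702 (v = -26*(-27) = 702)
y(a, j) = -7 + j
p(q, K) = 3*K
X = 25 (X = (3*1 + 2)**2 = (3 + 2)**2 = 5**2 = 25)
L = 25
L*v + y(-1, 0) = 25*702 + (-7 + 0) = 17550 - 7 = 17543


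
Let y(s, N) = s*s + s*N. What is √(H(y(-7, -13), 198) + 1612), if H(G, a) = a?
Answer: √1810 ≈ 42.544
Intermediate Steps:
y(s, N) = s² + N*s
√(H(y(-7, -13), 198) + 1612) = √(198 + 1612) = √1810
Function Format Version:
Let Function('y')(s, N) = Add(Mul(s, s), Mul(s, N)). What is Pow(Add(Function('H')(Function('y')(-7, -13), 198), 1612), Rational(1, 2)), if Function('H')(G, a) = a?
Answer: Pow(1810, Rational(1, 2)) ≈ 42.544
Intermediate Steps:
Function('y')(s, N) = Add(Pow(s, 2), Mul(N, s))
Pow(Add(Function('H')(Function('y')(-7, -13), 198), 1612), Rational(1, 2)) = Pow(Add(198, 1612), Rational(1, 2)) = Pow(1810, Rational(1, 2))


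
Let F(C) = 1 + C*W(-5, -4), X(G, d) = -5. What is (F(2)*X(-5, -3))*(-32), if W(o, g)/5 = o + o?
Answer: -15840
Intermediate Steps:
W(o, g) = 10*o (W(o, g) = 5*(o + o) = 5*(2*o) = 10*o)
F(C) = 1 - 50*C (F(C) = 1 + C*(10*(-5)) = 1 + C*(-50) = 1 - 50*C)
(F(2)*X(-5, -3))*(-32) = ((1 - 50*2)*(-5))*(-32) = ((1 - 100)*(-5))*(-32) = -99*(-5)*(-32) = 495*(-32) = -15840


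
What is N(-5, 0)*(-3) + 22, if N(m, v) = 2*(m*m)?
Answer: -128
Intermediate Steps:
N(m, v) = 2*m**2
N(-5, 0)*(-3) + 22 = (2*(-5)**2)*(-3) + 22 = (2*25)*(-3) + 22 = 50*(-3) + 22 = -150 + 22 = -128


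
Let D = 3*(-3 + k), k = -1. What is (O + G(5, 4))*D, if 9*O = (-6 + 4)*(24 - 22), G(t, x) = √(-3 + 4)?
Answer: -20/3 ≈ -6.6667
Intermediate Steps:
G(t, x) = 1 (G(t, x) = √1 = 1)
O = -4/9 (O = ((-6 + 4)*(24 - 22))/9 = (-2*2)/9 = (⅑)*(-4) = -4/9 ≈ -0.44444)
D = -12 (D = 3*(-3 - 1) = 3*(-4) = -12)
(O + G(5, 4))*D = (-4/9 + 1)*(-12) = (5/9)*(-12) = -20/3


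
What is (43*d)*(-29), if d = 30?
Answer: -37410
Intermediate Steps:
(43*d)*(-29) = (43*30)*(-29) = 1290*(-29) = -37410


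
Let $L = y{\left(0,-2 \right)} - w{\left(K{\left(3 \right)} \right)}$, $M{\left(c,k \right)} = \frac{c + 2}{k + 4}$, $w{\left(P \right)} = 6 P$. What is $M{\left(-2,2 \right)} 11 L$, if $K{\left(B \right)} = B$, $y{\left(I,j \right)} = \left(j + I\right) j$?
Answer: $0$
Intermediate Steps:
$y{\left(I,j \right)} = j \left(I + j\right)$ ($y{\left(I,j \right)} = \left(I + j\right) j = j \left(I + j\right)$)
$M{\left(c,k \right)} = \frac{2 + c}{4 + k}$
$L = -14$ ($L = - 2 \left(0 - 2\right) - 6 \cdot 3 = \left(-2\right) \left(-2\right) - 18 = 4 - 18 = -14$)
$M{\left(-2,2 \right)} 11 L = \frac{2 - 2}{4 + 2} \cdot 11 \left(-14\right) = \frac{1}{6} \cdot 0 \cdot 11 \left(-14\right) = 0 \cdot 11 \left(-14\right) = 0 \left(-14\right) = 0$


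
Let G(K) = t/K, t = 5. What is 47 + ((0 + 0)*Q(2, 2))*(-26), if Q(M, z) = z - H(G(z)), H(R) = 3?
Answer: 47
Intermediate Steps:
G(K) = 5/K
Q(M, z) = -3 + z (Q(M, z) = z - 1*3 = z - 3 = -3 + z)
47 + ((0 + 0)*Q(2, 2))*(-26) = 47 + ((0 + 0)*(-3 + 2))*(-26) = 47 + (0*(-1))*(-26) = 47 + 0*(-26) = 47 + 0 = 47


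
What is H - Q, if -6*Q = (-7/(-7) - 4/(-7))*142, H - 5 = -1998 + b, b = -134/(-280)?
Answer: -821239/420 ≈ -1955.3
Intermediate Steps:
b = 67/140 (b = -134*(-1/280) = 67/140 ≈ 0.47857)
H = -278953/140 (H = 5 + (-1998 + 67/140) = 5 - 279653/140 = -278953/140 ≈ -1992.5)
Q = -781/21 (Q = -(-7/(-7) - 4/(-7))*142/6 = -(-7*(-⅐) - 4*(-⅐))*142/6 = -(1 + 4/7)*142/6 = -11*142/42 = -⅙*1562/7 = -781/21 ≈ -37.190)
H - Q = -278953/140 - 1*(-781/21) = -278953/140 + 781/21 = -821239/420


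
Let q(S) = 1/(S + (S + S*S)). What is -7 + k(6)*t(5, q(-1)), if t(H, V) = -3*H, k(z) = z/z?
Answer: -22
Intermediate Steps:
k(z) = 1
q(S) = 1/(S² + 2*S) (q(S) = 1/(S + (S + S²)) = 1/(S² + 2*S))
-7 + k(6)*t(5, q(-1)) = -7 + 1*(-3*5) = -7 + 1*(-15) = -7 - 15 = -22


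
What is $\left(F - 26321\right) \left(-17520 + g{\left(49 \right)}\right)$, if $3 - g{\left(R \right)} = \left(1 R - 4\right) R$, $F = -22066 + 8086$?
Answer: $794816322$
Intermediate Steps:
$F = -13980$
$g{\left(R \right)} = 3 - R \left(-4 + R\right)$ ($g{\left(R \right)} = 3 - \left(1 R - 4\right) R = 3 - \left(R - 4\right) R = 3 - \left(-4 + R\right) R = 3 - R \left(-4 + R\right)$)
$\left(F - 26321\right) \left(-17520 + g{\left(49 \right)}\right) = \left(-13980 - 26321\right) \left(-17520 + \left(3 - 49^{2} + 4 \cdot 49\right)\right) = - 40301 \left(-17520 + \left(3 - 2401 + 196\right)\right) = - 40301 \left(-17520 - 2202\right) = \left(-40301\right) \left(-19722\right) = 794816322$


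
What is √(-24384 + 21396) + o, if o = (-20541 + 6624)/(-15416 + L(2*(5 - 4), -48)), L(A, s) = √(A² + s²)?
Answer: 17878706/19804229 + 4639*√577/39608458 + 6*I*√83 ≈ 0.90559 + 54.663*I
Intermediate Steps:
o = -13917/(-15416 + 2*√577) (o = (-20541 + 6624)/(-15416 + √((2*(5 - 4))² + (-48)²)) = -13917/(-15416 + √((2*1)² + 2304)) = -13917/(-15416 + √(2² + 2304)) = -13917/(-15416 + √(4 + 2304)) = -13917/(-15416 + √2308) = -13917/(-15416 + 2*√577) ≈ 0.90559)
√(-24384 + 21396) + o = √(-24384 + 21396) + (17878706/19804229 + 4639*√577/39608458) = √(-2988) + (17878706/19804229 + 4639*√577/39608458) = 6*I*√83 + (17878706/19804229 + 4639*√577/39608458) = 17878706/19804229 + 4639*√577/39608458 + 6*I*√83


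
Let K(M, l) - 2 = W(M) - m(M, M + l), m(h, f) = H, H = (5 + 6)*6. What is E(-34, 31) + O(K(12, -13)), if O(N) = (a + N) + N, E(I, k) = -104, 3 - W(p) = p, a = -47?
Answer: -297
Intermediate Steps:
W(p) = 3 - p
H = 66 (H = 11*6 = 66)
m(h, f) = 66
K(M, l) = -61 - M (K(M, l) = 2 + ((3 - M) - 1*66) = 2 + ((3 - M) - 66) = 2 + (-63 - M) = -61 - M)
O(N) = -47 + 2*N (O(N) = (-47 + N) + N = -47 + 2*N)
E(-34, 31) + O(K(12, -13)) = -104 + (-47 + 2*(-61 - 1*12)) = -104 + (-47 + 2*(-61 - 12)) = -104 + (-47 + 2*(-73)) = -104 + (-47 - 146) = -104 - 193 = -297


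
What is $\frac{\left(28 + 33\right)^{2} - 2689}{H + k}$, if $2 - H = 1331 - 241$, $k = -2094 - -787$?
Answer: $- \frac{1032}{2395} \approx -0.4309$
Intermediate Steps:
$k = -1307$ ($k = -2094 + 787 = -1307$)
$H = -1088$ ($H = 2 - \left(1331 - 241\right) = 2 - 1090 = -1088$)
$\frac{\left(28 + 33\right)^{2} - 2689}{H + k} = \frac{\left(28 + 33\right)^{2} - 2689}{-1088 - 1307} = \frac{61^{2} - 2689}{-2395} = \left(3721 - 2689\right) \left(- \frac{1}{2395}\right) = 1032 \left(- \frac{1}{2395}\right) = - \frac{1032}{2395}$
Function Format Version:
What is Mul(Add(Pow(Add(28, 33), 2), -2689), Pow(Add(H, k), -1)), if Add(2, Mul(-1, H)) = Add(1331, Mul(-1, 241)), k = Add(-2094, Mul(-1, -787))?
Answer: Rational(-1032, 2395) ≈ -0.43090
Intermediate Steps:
k = -1307 (k = Add(-2094, 787) = -1307)
H = -1088 (H = Add(2, Mul(-1, Add(1331, Mul(-1, 241)))) = Add(2, Mul(-1, Add(1331, -241))) = Add(2, Mul(-1, 1090)) = Add(2, -1090) = -1088)
Mul(Add(Pow(Add(28, 33), 2), -2689), Pow(Add(H, k), -1)) = Mul(Add(Pow(Add(28, 33), 2), -2689), Pow(Add(-1088, -1307), -1)) = Mul(Add(Pow(61, 2), -2689), Pow(-2395, -1)) = Mul(Add(3721, -2689), Rational(-1, 2395)) = Mul(1032, Rational(-1, 2395)) = Rational(-1032, 2395)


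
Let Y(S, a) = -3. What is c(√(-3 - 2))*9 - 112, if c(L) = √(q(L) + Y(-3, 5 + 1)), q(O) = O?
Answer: -112 + 9*√(-3 + I*√5) ≈ -106.52 + 16.524*I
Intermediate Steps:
c(L) = √(-3 + L) (c(L) = √(L - 3) = √(-3 + L))
c(√(-3 - 2))*9 - 112 = √(-3 + √(-3 - 2))*9 - 112 = √(-3 + √(-5))*9 - 112 = √(-3 + I*√5)*9 - 112 = 9*√(-3 + I*√5) - 112 = -112 + 9*√(-3 + I*√5)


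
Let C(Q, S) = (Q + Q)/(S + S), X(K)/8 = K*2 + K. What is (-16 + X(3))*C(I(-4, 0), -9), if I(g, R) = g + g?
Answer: 448/9 ≈ 49.778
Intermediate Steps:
X(K) = 24*K (X(K) = 8*(K*2 + K) = 8*(2*K + K) = 8*(3*K) = 24*K)
I(g, R) = 2*g
C(Q, S) = Q/S (C(Q, S) = (2*Q)/((2*S)) = (2*Q)*(1/(2*S)) = Q/S)
(-16 + X(3))*C(I(-4, 0), -9) = (-16 + 24*3)*((2*(-4))/(-9)) = (-16 + 72)*(-8*(-⅑)) = 56*(8/9) = 448/9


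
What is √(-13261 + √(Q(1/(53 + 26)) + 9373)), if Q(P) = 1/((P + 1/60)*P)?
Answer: √(-256215781 + 139*√233145673)/139 ≈ 114.68*I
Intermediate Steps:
Q(P) = 1/(P*(1/60 + P)) (Q(P) = 1/((P + 1/60)*P) = 1/((1/60 + P)*P) = 1/(P*(1/60 + P)))
√(-13261 + √(Q(1/(53 + 26)) + 9373)) = √(-13261 + √(60/((1/(53 + 26))*(1 + 60/(53 + 26))) + 9373)) = √(-13261 + √(60/((1/79)*(1 + 60/79)) + 9373)) = √(-13261 + √(60/((1/79)*(1 + 60*(1/79))) + 9373)) = √(-13261 + √(60*79/(1 + 60/79) + 9373)) = √(-13261 + √(60*79/(139/79) + 9373)) = √(-13261 + √(60*79*(79/139) + 9373)) = √(-13261 + √(374460/139 + 9373)) = √(-13261 + √(1677307/139)) = √(-13261 + √233145673/139)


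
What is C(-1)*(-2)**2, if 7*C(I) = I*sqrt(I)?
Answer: -4*I/7 ≈ -0.57143*I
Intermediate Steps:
C(I) = I**(3/2)/7 (C(I) = (I*sqrt(I))/7 = I**(3/2)/7)
C(-1)*(-2)**2 = ((-1)**(3/2)/7)*(-2)**2 = ((-I)/7)*4 = -I/7*4 = -4*I/7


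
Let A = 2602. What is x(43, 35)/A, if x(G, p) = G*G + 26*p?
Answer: 2759/2602 ≈ 1.0603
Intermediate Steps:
x(G, p) = G**2 + 26*p
x(43, 35)/A = (43**2 + 26*35)/2602 = (1849 + 910)*(1/2602) = 2759*(1/2602) = 2759/2602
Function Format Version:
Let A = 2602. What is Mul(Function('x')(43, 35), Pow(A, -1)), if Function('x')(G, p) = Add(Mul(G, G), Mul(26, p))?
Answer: Rational(2759, 2602) ≈ 1.0603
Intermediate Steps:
Function('x')(G, p) = Add(Pow(G, 2), Mul(26, p))
Mul(Function('x')(43, 35), Pow(A, -1)) = Mul(Add(Pow(43, 2), Mul(26, 35)), Pow(2602, -1)) = Mul(Add(1849, 910), Rational(1, 2602)) = Mul(2759, Rational(1, 2602)) = Rational(2759, 2602)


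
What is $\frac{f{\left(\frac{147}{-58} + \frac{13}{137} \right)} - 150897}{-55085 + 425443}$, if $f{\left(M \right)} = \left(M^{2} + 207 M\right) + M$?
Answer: $- \frac{9559136137107}{23384002651928} \approx -0.40879$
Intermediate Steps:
$f{\left(M \right)} = M^{2} + 208 M$
$\frac{f{\left(\frac{147}{-58} + \frac{13}{137} \right)} - 150897}{-55085 + 425443} = \frac{\left(\frac{147}{-58} + \frac{13}{137}\right) \left(208 + \left(\frac{147}{-58} + \frac{13}{137}\right)\right) - 150897}{-55085 + 425443} = \frac{\left(147 \left(- \frac{1}{58}\right) + 13 \cdot \frac{1}{137}\right) \left(208 + \left(147 \left(- \frac{1}{58}\right) + 13 \cdot \frac{1}{137}\right)\right) - 150897}{370358} = \left(\left(- \frac{147}{58} + \frac{13}{137}\right) \left(208 + \left(- \frac{147}{58} + \frac{13}{137}\right)\right) - 150897\right) \frac{1}{370358} = \left(- \frac{19385 \left(208 - \frac{19385}{7946}\right)}{7946} - 150897\right) \frac{1}{370358} = \left(\left(- \frac{19385}{7946}\right) \frac{1633383}{7946} - 150897\right) \frac{1}{370358} = \left(- \frac{31663129455}{63138916} - 150897\right) \frac{1}{370358} = \left(- \frac{9559136137107}{63138916}\right) \frac{1}{370358} = - \frac{9559136137107}{23384002651928}$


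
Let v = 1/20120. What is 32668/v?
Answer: 657280160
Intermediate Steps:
v = 1/20120 ≈ 4.9702e-5
32668/v = 32668/(1/20120) = 32668*20120 = 657280160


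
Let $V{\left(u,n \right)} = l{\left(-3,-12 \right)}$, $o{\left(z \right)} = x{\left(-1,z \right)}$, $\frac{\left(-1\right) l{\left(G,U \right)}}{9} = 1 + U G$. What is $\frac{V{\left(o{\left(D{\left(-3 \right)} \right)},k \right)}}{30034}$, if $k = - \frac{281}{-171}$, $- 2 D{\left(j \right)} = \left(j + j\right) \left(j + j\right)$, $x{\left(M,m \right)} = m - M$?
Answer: $- \frac{333}{30034} \approx -0.011087$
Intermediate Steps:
$l{\left(G,U \right)} = -9 - 9 G U$ ($l{\left(G,U \right)} = - 9 \left(1 + U G\right) = - 9 \left(1 + G U\right) = -9 - 9 G U$)
$D{\left(j \right)} = - 2 j^{2}$ ($D{\left(j \right)} = - \frac{\left(j + j\right) \left(j + j\right)}{2} = - \frac{2 j 2 j}{2} = - \frac{4 j^{2}}{2} = - 2 j^{2}$)
$k = \frac{281}{171}$ ($k = \left(-281\right) \left(- \frac{1}{171}\right) = \frac{281}{171} \approx 1.6433$)
$o{\left(z \right)} = 1 + z$ ($o{\left(z \right)} = z - -1 = z + 1 = 1 + z$)
$V{\left(u,n \right)} = -333$ ($V{\left(u,n \right)} = -9 - \left(-27\right) \left(-12\right) = -9 - 324 = -333$)
$\frac{V{\left(o{\left(D{\left(-3 \right)} \right)},k \right)}}{30034} = - \frac{333}{30034}$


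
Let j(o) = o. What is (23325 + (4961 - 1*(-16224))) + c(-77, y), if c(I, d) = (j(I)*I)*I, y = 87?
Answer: -412023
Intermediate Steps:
c(I, d) = I³ (c(I, d) = (I*I)*I = I²*I = I³)
(23325 + (4961 - 1*(-16224))) + c(-77, y) = (23325 + (4961 - 1*(-16224))) + (-77)³ = (23325 + (4961 + 16224)) - 456533 = (23325 + 21185) - 456533 = 44510 - 456533 = -412023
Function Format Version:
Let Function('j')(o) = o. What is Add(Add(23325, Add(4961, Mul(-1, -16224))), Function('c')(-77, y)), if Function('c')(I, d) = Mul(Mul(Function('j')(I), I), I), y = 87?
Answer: -412023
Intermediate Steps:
Function('c')(I, d) = Pow(I, 3) (Function('c')(I, d) = Mul(Mul(I, I), I) = Mul(Pow(I, 2), I) = Pow(I, 3))
Add(Add(23325, Add(4961, Mul(-1, -16224))), Function('c')(-77, y)) = Add(Add(23325, Add(4961, Mul(-1, -16224))), Pow(-77, 3)) = Add(Add(23325, Add(4961, 16224)), -456533) = Add(Add(23325, 21185), -456533) = Add(44510, -456533) = -412023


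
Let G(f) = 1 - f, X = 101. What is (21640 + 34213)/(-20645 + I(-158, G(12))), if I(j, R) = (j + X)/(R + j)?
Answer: -9439157/3488948 ≈ -2.7054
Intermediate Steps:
I(j, R) = (101 + j)/(R + j) (I(j, R) = (j + 101)/(R + j) = (101 + j)/(R + j))
(21640 + 34213)/(-20645 + I(-158, G(12))) = (21640 + 34213)/(-20645 + (101 - 158)/((1 - 1*12) - 158)) = 55853/(-20645 - 57/((1 - 12) - 158)) = 55853/(-20645 - 57/(-11 - 158)) = 55853/(-20645 - 57/(-169)) = 55853/(-20645 - 1/169*(-57)) = 55853/(-20645 + 57/169) = 55853/(-3488948/169) = 55853*(-169/3488948) = -9439157/3488948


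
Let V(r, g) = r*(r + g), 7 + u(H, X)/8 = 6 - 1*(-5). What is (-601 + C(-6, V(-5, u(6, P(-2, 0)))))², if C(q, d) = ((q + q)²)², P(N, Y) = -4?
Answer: 405418225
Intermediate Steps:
u(H, X) = 32 (u(H, X) = -56 + 8*(6 - 1*(-5)) = -56 + 8*(6 + 5) = -56 + 8*11 = -56 + 88 = 32)
V(r, g) = r*(g + r)
C(q, d) = 16*q⁴ (C(q, d) = ((2*q)²)² = (4*q²)² = 16*q⁴)
(-601 + C(-6, V(-5, u(6, P(-2, 0)))))² = (-601 + 16*(-6)⁴)² = (-601 + 16*1296)² = (-601 + 20736)² = 20135² = 405418225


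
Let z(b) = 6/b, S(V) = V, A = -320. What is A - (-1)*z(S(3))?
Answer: -318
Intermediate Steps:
A - (-1)*z(S(3)) = -320 - (-1)*6/3 = -320 - (-1)*6*(⅓) = -320 - (-1)*2 = -320 - 1*(-2) = -320 + 2 = -318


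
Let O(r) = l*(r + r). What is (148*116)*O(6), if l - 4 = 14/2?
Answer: 2266176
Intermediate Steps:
l = 11 (l = 4 + 14/2 = 4 + 14*(½) = 4 + 7 = 11)
O(r) = 22*r (O(r) = 11*(r + r) = 11*(2*r) = 22*r)
(148*116)*O(6) = (148*116)*(22*6) = 17168*132 = 2266176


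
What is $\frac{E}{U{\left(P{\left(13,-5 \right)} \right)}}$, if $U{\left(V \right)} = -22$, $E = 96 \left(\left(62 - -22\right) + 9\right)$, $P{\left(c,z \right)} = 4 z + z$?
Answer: $- \frac{4464}{11} \approx -405.82$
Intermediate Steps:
$P{\left(c,z \right)} = 5 z$
$E = 8928$ ($E = 96 \left(\left(62 + 22\right) + 9\right) = 96 \left(84 + 9\right) = 96 \cdot 93 = 8928$)
$\frac{E}{U{\left(P{\left(13,-5 \right)} \right)}} = \frac{8928}{-22} = 8928 \left(- \frac{1}{22}\right) = - \frac{4464}{11}$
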